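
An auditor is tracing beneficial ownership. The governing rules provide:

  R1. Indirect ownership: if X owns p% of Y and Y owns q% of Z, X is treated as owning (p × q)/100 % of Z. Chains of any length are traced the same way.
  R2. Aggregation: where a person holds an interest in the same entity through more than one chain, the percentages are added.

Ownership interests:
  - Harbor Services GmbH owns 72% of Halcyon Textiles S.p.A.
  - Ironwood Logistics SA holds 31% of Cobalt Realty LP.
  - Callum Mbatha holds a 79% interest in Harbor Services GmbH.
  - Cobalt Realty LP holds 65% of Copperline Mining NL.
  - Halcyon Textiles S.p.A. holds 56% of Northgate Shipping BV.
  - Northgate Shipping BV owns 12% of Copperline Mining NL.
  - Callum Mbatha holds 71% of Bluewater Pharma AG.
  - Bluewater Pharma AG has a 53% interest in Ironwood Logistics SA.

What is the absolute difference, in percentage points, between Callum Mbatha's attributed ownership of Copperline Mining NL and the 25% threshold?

Chain via Bluewater Pharma AG → Ironwood Logistics SA → Cobalt Realty LP (R1): 71% × 53% × 31% × 65% = 7.582445% of Copperline Mining NL.
Chain via Harbor Services GmbH → Halcyon Textiles S.p.A. → Northgate Shipping BV (R1): 79% × 72% × 56% × 12% = 3.822336% of Copperline Mining NL.
Aggregating (R2): 7.582445% + 3.822336% = 11.404781%.
11.404781% falls short of the 25% threshold by 13.595219 percentage points.

13.595219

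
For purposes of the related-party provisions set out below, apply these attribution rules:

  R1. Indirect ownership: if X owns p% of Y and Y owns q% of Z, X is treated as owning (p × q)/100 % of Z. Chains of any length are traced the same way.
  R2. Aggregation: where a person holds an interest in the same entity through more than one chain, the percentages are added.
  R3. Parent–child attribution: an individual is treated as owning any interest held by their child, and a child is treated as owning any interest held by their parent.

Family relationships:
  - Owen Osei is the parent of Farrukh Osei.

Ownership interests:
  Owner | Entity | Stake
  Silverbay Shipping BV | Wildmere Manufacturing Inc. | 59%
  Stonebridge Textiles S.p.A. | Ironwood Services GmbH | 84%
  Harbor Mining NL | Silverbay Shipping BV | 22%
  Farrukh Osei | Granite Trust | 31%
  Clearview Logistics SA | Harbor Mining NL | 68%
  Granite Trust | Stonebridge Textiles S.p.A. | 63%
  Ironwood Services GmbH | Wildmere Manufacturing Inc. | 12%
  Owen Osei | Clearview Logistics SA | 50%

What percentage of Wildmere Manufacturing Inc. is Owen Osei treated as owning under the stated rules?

6.381824%

By parent–child attribution (R3), Owen Osei is treated as owning Farrukh Osei's 31% interest in Granite Trust.
Chain via Clearview Logistics SA → Harbor Mining NL → Silverbay Shipping BV (R1): 50% × 68% × 22% × 59% = 4.4132% of Wildmere Manufacturing Inc.
Chain via Granite Trust → Stonebridge Textiles S.p.A. → Ironwood Services GmbH (R1): 31% × 63% × 84% × 12% = 1.968624% of Wildmere Manufacturing Inc.
Aggregating (R2): 4.4132% + 1.968624% = 6.381824%.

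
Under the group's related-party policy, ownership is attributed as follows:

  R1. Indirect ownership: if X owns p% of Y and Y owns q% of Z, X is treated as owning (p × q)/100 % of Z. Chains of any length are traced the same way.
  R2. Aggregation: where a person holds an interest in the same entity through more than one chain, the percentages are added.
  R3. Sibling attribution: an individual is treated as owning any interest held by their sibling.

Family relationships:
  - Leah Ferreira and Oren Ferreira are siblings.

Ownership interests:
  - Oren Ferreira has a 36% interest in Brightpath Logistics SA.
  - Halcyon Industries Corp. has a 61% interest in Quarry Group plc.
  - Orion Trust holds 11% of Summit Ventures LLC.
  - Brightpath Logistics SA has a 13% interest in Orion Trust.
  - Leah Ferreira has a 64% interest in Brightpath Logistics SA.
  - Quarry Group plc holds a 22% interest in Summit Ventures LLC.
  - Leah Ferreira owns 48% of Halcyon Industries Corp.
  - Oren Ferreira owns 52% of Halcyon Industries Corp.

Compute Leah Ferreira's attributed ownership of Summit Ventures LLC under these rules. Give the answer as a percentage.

By sibling attribution (R3), Leah Ferreira is treated as also owning Oren Ferreira's interest in Brightpath Logistics SA, giving 64% + 36% = 100%.
By sibling attribution (R3), Leah Ferreira is treated as also owning Oren Ferreira's interest in Halcyon Industries Corp, giving 48% + 52% = 100%.
Chain via Brightpath Logistics SA → Orion Trust (R1): 100% × 13% × 11% = 1.43% of Summit Ventures LLC.
Chain via Halcyon Industries Corp. → Quarry Group plc (R1): 100% × 61% × 22% = 13.42% of Summit Ventures LLC.
Aggregating (R2): 1.43% + 13.42% = 14.85%.

14.85%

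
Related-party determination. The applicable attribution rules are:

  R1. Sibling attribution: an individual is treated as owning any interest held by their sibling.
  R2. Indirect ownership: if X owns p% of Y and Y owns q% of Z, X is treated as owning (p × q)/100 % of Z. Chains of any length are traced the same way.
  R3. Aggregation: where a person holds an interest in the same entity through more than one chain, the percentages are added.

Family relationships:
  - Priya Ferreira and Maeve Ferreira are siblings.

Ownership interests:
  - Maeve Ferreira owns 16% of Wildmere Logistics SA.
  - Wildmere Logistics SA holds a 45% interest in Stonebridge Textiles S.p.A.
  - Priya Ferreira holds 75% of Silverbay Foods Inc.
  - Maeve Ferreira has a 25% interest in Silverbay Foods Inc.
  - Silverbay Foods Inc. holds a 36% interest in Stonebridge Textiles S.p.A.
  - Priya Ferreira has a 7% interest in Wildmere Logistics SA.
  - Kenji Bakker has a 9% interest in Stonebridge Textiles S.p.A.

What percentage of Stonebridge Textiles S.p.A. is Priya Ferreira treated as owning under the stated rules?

46.35%

By sibling attribution (R1), Priya Ferreira is treated as also owning Maeve Ferreira's interest in Silverbay Foods Inc, giving 75% + 25% = 100%.
By sibling attribution (R1), Priya Ferreira is treated as also owning Maeve Ferreira's interest in Wildmere Logistics SA, giving 7% + 16% = 23%.
Chain via Silverbay Foods Inc. (R2): 100% × 36% = 36% of Stonebridge Textiles S.p.A.
Chain via Wildmere Logistics SA (R2): 23% × 45% = 10.35% of Stonebridge Textiles S.p.A.
Aggregating (R3): 36% + 10.35% = 46.35%.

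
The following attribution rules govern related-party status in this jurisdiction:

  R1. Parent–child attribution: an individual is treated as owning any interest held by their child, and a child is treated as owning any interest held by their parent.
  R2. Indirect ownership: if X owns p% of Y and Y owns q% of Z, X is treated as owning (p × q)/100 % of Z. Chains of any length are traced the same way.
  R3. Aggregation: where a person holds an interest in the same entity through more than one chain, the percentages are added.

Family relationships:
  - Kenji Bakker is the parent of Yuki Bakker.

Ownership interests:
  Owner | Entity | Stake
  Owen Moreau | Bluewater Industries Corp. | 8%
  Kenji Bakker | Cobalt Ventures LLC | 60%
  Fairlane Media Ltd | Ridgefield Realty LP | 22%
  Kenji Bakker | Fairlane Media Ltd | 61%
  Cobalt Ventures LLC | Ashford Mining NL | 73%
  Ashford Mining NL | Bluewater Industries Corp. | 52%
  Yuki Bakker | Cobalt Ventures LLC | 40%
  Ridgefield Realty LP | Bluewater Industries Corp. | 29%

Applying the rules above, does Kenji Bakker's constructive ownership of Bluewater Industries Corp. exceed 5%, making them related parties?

Yes

By parent–child attribution (R1), Kenji Bakker is treated as also owning Yuki Bakker's interest in Cobalt Ventures LLC, giving 60% + 40% = 100%.
Chain via Cobalt Ventures LLC → Ashford Mining NL (R2): 100% × 73% × 52% = 37.96% of Bluewater Industries Corp.
Chain via Fairlane Media Ltd → Ridgefield Realty LP (R2): 61% × 22% × 29% = 3.8918% of Bluewater Industries Corp.
Aggregating (R3): 37.96% + 3.8918% = 41.8518%.
41.8518% exceeds the 5% threshold, so Kenji is a related party to Bluewater Industries Corp.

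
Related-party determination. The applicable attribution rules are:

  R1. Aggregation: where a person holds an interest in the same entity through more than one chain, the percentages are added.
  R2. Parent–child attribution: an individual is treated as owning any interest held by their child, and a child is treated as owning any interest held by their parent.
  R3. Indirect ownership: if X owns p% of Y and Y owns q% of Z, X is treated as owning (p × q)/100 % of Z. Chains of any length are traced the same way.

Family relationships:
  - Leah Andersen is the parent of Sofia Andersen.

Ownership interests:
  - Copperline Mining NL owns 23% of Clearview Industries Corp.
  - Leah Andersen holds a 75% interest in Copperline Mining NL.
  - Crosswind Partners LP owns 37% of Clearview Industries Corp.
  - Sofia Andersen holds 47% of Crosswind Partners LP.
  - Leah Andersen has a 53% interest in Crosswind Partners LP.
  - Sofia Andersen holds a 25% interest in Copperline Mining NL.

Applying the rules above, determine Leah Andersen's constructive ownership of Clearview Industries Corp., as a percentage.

60%

By parent–child attribution (R2), Leah Andersen is treated as also owning Sofia Andersen's interest in Crosswind Partners LP, giving 53% + 47% = 100%.
By parent–child attribution (R2), Leah Andersen is treated as also owning Sofia Andersen's interest in Copperline Mining NL, giving 75% + 25% = 100%.
Chain via Crosswind Partners LP (R3): 100% × 37% = 37% of Clearview Industries Corp.
Chain via Copperline Mining NL (R3): 100% × 23% = 23% of Clearview Industries Corp.
Aggregating (R1): 37% + 23% = 60%.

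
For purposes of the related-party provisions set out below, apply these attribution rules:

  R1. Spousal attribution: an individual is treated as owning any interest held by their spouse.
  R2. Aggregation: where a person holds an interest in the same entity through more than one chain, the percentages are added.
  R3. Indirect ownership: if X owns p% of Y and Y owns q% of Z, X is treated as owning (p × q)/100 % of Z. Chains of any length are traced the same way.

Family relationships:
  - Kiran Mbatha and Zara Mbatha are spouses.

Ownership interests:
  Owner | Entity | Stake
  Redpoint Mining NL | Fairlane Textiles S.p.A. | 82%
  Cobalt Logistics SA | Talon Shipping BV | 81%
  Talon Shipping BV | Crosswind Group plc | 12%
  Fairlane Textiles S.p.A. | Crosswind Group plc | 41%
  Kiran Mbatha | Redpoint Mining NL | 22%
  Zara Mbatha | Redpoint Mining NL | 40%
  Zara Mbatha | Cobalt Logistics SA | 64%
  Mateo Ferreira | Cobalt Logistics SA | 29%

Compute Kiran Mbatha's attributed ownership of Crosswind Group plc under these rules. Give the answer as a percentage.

By spousal attribution (R1), Kiran Mbatha is treated as also owning Zara Mbatha's interest in Redpoint Mining NL, giving 22% + 40% = 62%.
By spousal attribution (R1), Kiran Mbatha is treated as owning Zara Mbatha's 64% interest in Cobalt Logistics SA.
Chain via Redpoint Mining NL → Fairlane Textiles S.p.A. (R3): 62% × 82% × 41% = 20.8444% of Crosswind Group plc.
Chain via Cobalt Logistics SA → Talon Shipping BV (R3): 64% × 81% × 12% = 6.2208% of Crosswind Group plc.
Aggregating (R2): 20.8444% + 6.2208% = 27.0652%.

27.0652%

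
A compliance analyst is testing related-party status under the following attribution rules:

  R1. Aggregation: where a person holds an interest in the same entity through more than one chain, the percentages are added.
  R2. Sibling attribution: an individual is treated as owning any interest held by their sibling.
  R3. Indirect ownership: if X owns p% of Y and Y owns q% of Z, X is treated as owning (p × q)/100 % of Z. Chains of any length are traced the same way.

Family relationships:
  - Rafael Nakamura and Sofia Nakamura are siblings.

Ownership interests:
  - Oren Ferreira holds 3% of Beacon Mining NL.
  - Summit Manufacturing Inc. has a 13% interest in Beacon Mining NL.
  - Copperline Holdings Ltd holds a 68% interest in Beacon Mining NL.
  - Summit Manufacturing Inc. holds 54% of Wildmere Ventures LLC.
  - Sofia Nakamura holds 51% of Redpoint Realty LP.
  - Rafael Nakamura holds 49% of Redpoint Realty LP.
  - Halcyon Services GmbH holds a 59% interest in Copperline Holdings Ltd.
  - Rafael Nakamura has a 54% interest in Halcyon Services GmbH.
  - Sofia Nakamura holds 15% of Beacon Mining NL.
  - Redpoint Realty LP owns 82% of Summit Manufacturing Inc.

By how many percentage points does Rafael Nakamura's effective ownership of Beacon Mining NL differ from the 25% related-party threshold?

22.3248

By sibling attribution (R2), Rafael Nakamura is treated as also owning Sofia Nakamura's interest in Redpoint Realty LP, giving 49% + 51% = 100%.
By sibling attribution (R2), Rafael Nakamura is treated as owning Sofia Nakamura's 15% interest in Beacon Mining NL.
Chain via Redpoint Realty LP → Summit Manufacturing Inc. (R3): 100% × 82% × 13% = 10.66% of Beacon Mining NL.
Chain via Halcyon Services GmbH → Copperline Holdings Ltd (R3): 54% × 59% × 68% = 21.6648% of Beacon Mining NL.
Direct interest in Beacon Mining NL: 15%.
Aggregating (R1): 10.66% + 21.6648% + 15% = 47.3248%.
47.3248% exceeds the 25% threshold by 22.3248 percentage points.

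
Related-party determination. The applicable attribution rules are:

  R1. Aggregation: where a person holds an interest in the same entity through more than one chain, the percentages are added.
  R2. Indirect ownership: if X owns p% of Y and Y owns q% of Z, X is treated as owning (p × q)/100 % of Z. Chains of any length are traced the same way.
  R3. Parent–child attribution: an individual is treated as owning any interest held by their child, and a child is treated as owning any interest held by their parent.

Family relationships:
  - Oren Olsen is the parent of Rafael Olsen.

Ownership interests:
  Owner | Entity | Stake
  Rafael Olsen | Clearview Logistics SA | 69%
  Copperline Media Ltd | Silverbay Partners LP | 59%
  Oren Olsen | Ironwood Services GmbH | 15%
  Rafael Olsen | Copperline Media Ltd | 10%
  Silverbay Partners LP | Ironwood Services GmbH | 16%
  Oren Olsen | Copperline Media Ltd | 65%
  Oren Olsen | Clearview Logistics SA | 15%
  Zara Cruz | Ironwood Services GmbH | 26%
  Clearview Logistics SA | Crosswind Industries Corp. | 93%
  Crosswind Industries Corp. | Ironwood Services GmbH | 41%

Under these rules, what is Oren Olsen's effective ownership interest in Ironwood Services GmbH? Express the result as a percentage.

54.1092%

By parent–child attribution (R3), Oren Olsen is treated as also owning Rafael Olsen's interest in Clearview Logistics SA, giving 15% + 69% = 84%.
By parent–child attribution (R3), Oren Olsen is treated as also owning Rafael Olsen's interest in Copperline Media Ltd, giving 65% + 10% = 75%.
Chain via Clearview Logistics SA → Crosswind Industries Corp. (R2): 84% × 93% × 41% = 32.0292% of Ironwood Services GmbH.
Chain via Copperline Media Ltd → Silverbay Partners LP (R2): 75% × 59% × 16% = 7.08% of Ironwood Services GmbH.
Direct interest in Ironwood Services GmbH: 15%.
Aggregating (R1): 32.0292% + 7.08% + 15% = 54.1092%.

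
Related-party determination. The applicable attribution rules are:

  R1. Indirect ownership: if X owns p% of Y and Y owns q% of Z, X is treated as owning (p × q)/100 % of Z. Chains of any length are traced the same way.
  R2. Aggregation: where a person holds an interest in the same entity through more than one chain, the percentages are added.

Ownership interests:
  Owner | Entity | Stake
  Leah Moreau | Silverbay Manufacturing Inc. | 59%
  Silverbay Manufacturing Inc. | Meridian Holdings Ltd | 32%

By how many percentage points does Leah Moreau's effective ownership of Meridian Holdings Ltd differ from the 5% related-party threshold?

Chain via Silverbay Manufacturing Inc. (R1): 59% × 32% = 18.88% of Meridian Holdings Ltd.
18.88% exceeds the 5% threshold by 13.88 percentage points.

13.88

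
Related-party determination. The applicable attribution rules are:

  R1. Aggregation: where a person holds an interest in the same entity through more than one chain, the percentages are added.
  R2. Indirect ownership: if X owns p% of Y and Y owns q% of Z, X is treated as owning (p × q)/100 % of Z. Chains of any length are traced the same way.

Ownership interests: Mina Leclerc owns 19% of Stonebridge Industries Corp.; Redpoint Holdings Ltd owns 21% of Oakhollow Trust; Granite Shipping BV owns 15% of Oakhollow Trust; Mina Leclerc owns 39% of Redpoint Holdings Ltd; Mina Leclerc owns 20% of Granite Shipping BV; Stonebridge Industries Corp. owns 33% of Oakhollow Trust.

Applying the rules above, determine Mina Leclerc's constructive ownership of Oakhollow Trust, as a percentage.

Chain via Granite Shipping BV (R2): 20% × 15% = 3% of Oakhollow Trust.
Chain via Stonebridge Industries Corp. (R2): 19% × 33% = 6.27% of Oakhollow Trust.
Chain via Redpoint Holdings Ltd (R2): 39% × 21% = 8.19% of Oakhollow Trust.
Aggregating (R1): 3% + 6.27% + 8.19% = 17.46%.

17.46%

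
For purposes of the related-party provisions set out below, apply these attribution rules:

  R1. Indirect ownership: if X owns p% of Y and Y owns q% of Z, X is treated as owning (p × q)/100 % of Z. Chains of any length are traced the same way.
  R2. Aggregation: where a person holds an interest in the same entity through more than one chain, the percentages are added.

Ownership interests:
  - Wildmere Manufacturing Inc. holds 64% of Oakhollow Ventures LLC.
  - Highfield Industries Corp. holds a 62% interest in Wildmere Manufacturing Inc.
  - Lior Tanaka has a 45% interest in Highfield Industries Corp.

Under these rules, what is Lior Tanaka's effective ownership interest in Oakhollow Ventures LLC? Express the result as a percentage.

Chain via Highfield Industries Corp. → Wildmere Manufacturing Inc. (R1): 45% × 62% × 64% = 17.856% of Oakhollow Ventures LLC.

17.856%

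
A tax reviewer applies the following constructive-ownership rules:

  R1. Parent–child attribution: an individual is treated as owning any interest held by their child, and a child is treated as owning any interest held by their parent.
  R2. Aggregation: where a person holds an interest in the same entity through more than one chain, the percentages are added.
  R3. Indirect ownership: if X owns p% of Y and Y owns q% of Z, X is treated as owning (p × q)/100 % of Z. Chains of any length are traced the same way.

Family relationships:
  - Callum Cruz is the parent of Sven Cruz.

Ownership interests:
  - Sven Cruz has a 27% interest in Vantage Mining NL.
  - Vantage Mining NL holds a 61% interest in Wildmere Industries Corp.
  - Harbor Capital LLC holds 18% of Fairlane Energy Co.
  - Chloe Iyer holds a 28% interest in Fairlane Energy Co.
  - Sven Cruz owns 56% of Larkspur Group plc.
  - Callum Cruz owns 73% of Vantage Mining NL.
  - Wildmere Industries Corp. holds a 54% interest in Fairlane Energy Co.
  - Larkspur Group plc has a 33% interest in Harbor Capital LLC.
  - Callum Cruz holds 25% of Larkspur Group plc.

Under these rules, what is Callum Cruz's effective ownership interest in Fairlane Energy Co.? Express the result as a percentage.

37.7514%

By parent–child attribution (R1), Callum Cruz is treated as also owning Sven Cruz's interest in Larkspur Group plc, giving 25% + 56% = 81%.
By parent–child attribution (R1), Callum Cruz is treated as also owning Sven Cruz's interest in Vantage Mining NL, giving 73% + 27% = 100%.
Chain via Larkspur Group plc → Harbor Capital LLC (R3): 81% × 33% × 18% = 4.8114% of Fairlane Energy Co.
Chain via Vantage Mining NL → Wildmere Industries Corp. (R3): 100% × 61% × 54% = 32.94% of Fairlane Energy Co.
Aggregating (R2): 4.8114% + 32.94% = 37.7514%.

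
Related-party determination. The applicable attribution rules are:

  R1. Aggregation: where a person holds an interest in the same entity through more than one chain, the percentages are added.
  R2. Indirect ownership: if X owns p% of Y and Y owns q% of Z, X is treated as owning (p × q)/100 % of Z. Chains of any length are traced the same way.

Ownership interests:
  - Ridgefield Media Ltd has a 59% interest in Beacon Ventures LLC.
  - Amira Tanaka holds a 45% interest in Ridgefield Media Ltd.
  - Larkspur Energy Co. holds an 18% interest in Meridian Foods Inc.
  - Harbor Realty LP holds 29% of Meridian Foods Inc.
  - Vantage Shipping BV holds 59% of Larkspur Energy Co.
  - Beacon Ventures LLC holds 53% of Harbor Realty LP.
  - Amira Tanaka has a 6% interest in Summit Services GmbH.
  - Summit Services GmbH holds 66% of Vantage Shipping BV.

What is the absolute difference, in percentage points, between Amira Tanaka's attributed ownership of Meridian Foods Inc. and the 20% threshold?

15.498713

Chain via Summit Services GmbH → Vantage Shipping BV → Larkspur Energy Co. (R2): 6% × 66% × 59% × 18% = 0.420552% of Meridian Foods Inc.
Chain via Ridgefield Media Ltd → Beacon Ventures LLC → Harbor Realty LP (R2): 45% × 59% × 53% × 29% = 4.080735% of Meridian Foods Inc.
Aggregating (R1): 0.420552% + 4.080735% = 4.501287%.
4.501287% falls short of the 20% threshold by 15.498713 percentage points.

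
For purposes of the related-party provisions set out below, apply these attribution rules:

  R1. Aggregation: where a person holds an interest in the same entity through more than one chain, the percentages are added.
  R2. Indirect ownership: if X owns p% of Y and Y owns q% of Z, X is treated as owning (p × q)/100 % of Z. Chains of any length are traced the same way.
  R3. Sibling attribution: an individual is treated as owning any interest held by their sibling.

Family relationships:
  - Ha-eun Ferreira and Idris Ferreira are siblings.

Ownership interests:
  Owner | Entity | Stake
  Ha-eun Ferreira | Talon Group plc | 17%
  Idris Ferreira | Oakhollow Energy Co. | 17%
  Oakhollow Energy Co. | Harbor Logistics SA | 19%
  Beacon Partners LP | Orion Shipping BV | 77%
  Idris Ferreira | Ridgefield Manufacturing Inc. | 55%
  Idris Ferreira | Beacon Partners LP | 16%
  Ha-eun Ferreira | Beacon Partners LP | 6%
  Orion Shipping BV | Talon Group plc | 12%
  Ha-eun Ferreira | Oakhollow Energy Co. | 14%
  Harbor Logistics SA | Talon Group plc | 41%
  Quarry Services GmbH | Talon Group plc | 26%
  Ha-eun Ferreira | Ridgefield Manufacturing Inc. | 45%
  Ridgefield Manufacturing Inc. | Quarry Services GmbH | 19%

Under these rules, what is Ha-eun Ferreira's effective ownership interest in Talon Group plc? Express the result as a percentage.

26.3877%

By sibling attribution (R3), Ha-eun Ferreira is treated as also owning Idris Ferreira's interest in Oakhollow Energy Co, giving 14% + 17% = 31%.
By sibling attribution (R3), Ha-eun Ferreira is treated as also owning Idris Ferreira's interest in Beacon Partners LP, giving 6% + 16% = 22%.
By sibling attribution (R3), Ha-eun Ferreira is treated as also owning Idris Ferreira's interest in Ridgefield Manufacturing Inc, giving 45% + 55% = 100%.
Chain via Oakhollow Energy Co. → Harbor Logistics SA (R2): 31% × 19% × 41% = 2.4149% of Talon Group plc.
Chain via Beacon Partners LP → Orion Shipping BV (R2): 22% × 77% × 12% = 2.0328% of Talon Group plc.
Chain via Ridgefield Manufacturing Inc. → Quarry Services GmbH (R2): 100% × 19% × 26% = 4.94% of Talon Group plc.
Direct interest in Talon Group plc: 17%.
Aggregating (R1): 2.4149% + 2.0328% + 4.94% + 17% = 26.3877%.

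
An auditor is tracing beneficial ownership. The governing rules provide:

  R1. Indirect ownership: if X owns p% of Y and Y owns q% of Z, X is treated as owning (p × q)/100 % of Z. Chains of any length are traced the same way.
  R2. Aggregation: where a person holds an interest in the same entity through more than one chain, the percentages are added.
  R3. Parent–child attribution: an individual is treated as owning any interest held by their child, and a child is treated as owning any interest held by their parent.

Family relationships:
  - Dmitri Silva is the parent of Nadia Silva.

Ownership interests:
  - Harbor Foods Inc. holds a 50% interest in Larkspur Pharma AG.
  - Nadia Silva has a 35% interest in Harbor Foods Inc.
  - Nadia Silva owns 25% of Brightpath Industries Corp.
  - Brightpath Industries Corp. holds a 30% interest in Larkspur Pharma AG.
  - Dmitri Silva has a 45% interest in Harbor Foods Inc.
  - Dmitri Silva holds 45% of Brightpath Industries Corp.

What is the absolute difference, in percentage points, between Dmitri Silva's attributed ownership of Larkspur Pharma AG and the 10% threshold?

51

By parent–child attribution (R3), Dmitri Silva is treated as also owning Nadia Silva's interest in Brightpath Industries Corp, giving 45% + 25% = 70%.
By parent–child attribution (R3), Dmitri Silva is treated as also owning Nadia Silva's interest in Harbor Foods Inc, giving 45% + 35% = 80%.
Chain via Brightpath Industries Corp. (R1): 70% × 30% = 21% of Larkspur Pharma AG.
Chain via Harbor Foods Inc. (R1): 80% × 50% = 40% of Larkspur Pharma AG.
Aggregating (R2): 21% + 40% = 61%.
61% exceeds the 10% threshold by 51 percentage points.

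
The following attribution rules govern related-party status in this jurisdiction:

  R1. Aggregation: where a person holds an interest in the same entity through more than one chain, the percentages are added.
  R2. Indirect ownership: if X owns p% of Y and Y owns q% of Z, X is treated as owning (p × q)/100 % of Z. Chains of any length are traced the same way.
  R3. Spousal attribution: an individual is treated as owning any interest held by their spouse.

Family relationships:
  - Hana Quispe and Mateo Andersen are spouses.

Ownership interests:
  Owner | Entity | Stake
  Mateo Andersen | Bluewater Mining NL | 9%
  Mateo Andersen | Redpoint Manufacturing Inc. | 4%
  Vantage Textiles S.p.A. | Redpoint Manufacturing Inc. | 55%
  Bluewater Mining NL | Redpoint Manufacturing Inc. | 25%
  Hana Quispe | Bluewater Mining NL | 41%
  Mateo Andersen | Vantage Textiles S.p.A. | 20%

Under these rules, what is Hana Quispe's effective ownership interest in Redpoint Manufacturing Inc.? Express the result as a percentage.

By spousal attribution (R3), Hana Quispe is treated as also owning Mateo Andersen's interest in Bluewater Mining NL, giving 41% + 9% = 50%.
By spousal attribution (R3), Hana Quispe is treated as owning Mateo Andersen's 20% interest in Vantage Textiles S.p.A.
By spousal attribution (R3), Hana Quispe is treated as owning Mateo Andersen's 4% interest in Redpoint Manufacturing Inc.
Chain via Bluewater Mining NL (R2): 50% × 25% = 12.5% of Redpoint Manufacturing Inc.
Chain via Vantage Textiles S.p.A. (R2): 20% × 55% = 11% of Redpoint Manufacturing Inc.
Direct interest in Redpoint Manufacturing Inc: 4%.
Aggregating (R1): 12.5% + 11% + 4% = 27.5%.

27.5%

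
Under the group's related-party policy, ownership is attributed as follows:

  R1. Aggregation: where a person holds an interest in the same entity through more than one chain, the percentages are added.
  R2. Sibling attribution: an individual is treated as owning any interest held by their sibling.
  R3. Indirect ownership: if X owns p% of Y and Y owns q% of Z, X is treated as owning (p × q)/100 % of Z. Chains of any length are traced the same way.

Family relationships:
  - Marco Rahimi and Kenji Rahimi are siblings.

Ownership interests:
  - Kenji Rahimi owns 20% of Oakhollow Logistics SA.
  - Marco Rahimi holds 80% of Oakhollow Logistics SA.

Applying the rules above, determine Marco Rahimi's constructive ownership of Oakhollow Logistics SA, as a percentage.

100%

By sibling attribution (R2), Marco Rahimi is treated as also owning Kenji Rahimi's interest in Oakhollow Logistics SA, giving 80% + 20% = 100%.
Direct interest in Oakhollow Logistics SA: 100%.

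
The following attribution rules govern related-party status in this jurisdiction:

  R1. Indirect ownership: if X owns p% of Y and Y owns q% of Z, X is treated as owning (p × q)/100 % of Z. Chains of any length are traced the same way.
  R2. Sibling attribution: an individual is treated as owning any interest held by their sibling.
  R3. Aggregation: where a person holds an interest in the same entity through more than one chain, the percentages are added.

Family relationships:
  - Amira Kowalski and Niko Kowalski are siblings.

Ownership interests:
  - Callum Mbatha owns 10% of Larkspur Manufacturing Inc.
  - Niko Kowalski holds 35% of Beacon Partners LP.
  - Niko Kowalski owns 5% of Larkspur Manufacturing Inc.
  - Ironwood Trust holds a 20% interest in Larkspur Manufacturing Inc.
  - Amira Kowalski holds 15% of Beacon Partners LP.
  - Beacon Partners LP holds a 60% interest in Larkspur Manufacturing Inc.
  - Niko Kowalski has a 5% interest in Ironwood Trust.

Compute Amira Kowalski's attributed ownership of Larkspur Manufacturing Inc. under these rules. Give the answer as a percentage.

36%

By sibling attribution (R2), Amira Kowalski is treated as also owning Niko Kowalski's interest in Beacon Partners LP, giving 15% + 35% = 50%.
By sibling attribution (R2), Amira Kowalski is treated as owning Niko Kowalski's 5% interest in Ironwood Trust.
By sibling attribution (R2), Amira Kowalski is treated as owning Niko Kowalski's 5% interest in Larkspur Manufacturing Inc.
Chain via Beacon Partners LP (R1): 50% × 60% = 30% of Larkspur Manufacturing Inc.
Chain via Ironwood Trust (R1): 5% × 20% = 1% of Larkspur Manufacturing Inc.
Direct interest in Larkspur Manufacturing Inc: 5%.
Aggregating (R3): 30% + 1% + 5% = 36%.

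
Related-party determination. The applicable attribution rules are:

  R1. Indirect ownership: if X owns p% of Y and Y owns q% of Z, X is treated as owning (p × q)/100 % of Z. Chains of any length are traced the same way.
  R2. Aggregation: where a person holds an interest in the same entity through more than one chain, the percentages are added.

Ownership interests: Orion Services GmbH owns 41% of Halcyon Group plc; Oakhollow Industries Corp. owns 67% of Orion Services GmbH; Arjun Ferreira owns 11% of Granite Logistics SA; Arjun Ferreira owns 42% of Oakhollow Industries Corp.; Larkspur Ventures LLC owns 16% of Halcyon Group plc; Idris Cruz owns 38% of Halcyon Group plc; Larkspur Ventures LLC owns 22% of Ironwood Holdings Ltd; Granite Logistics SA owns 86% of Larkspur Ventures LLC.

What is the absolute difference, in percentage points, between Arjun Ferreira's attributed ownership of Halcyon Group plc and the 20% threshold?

6.949

Chain via Oakhollow Industries Corp. → Orion Services GmbH (R1): 42% × 67% × 41% = 11.5374% of Halcyon Group plc.
Chain via Granite Logistics SA → Larkspur Ventures LLC (R1): 11% × 86% × 16% = 1.5136% of Halcyon Group plc.
Aggregating (R2): 11.5374% + 1.5136% = 13.051%.
13.051% falls short of the 20% threshold by 6.949 percentage points.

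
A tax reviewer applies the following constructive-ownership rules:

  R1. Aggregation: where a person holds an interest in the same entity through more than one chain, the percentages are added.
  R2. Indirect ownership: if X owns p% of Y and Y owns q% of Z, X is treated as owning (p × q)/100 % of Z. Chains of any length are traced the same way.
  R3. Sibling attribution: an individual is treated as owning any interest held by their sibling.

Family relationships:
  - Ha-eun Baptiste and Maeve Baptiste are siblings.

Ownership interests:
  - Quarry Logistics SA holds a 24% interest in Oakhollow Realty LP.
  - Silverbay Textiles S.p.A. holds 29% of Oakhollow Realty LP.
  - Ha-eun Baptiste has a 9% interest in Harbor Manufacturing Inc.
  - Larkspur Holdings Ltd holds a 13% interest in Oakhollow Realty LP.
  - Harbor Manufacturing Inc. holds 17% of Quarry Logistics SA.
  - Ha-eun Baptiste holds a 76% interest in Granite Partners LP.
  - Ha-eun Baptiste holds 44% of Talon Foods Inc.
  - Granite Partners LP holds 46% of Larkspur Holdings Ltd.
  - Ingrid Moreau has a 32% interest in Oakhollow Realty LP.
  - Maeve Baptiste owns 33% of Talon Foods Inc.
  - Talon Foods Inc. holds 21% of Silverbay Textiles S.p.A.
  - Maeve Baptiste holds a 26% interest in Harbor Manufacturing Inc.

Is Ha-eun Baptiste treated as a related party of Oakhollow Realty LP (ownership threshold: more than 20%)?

By sibling attribution (R3), Ha-eun Baptiste is treated as also owning Maeve Baptiste's interest in Harbor Manufacturing Inc, giving 9% + 26% = 35%.
By sibling attribution (R3), Ha-eun Baptiste is treated as also owning Maeve Baptiste's interest in Talon Foods Inc, giving 44% + 33% = 77%.
Chain via Granite Partners LP → Larkspur Holdings Ltd (R2): 76% × 46% × 13% = 4.5448% of Oakhollow Realty LP.
Chain via Harbor Manufacturing Inc. → Quarry Logistics SA (R2): 35% × 17% × 24% = 1.428% of Oakhollow Realty LP.
Chain via Talon Foods Inc. → Silverbay Textiles S.p.A. (R2): 77% × 21% × 29% = 4.6893% of Oakhollow Realty LP.
Aggregating (R1): 4.5448% + 1.428% + 4.6893% = 10.6621%.
10.6621% does not exceed the 20% threshold, so Ha-eun is not a related party to Oakhollow Realty LP.

No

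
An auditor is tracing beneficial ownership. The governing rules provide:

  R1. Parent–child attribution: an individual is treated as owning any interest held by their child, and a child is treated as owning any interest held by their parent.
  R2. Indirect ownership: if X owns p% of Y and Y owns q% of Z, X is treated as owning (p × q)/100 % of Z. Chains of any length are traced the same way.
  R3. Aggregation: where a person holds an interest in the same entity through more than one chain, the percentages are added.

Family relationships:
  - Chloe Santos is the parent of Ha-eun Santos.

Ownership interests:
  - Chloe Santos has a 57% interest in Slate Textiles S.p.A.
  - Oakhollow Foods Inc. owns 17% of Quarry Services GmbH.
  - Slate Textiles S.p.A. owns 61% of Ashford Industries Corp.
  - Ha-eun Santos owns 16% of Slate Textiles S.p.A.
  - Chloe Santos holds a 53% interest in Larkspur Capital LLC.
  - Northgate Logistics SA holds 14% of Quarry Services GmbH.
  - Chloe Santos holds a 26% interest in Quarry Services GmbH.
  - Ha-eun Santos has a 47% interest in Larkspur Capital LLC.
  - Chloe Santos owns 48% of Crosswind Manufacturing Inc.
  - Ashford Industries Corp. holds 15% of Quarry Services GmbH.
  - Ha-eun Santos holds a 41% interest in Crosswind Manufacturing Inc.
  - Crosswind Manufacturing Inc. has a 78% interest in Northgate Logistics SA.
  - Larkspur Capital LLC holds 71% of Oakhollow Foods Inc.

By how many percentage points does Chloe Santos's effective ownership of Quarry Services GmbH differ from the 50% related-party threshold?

By parent–child attribution (R1), Chloe Santos is treated as also owning Ha-eun Santos's interest in Larkspur Capital LLC, giving 53% + 47% = 100%.
By parent–child attribution (R1), Chloe Santos is treated as also owning Ha-eun Santos's interest in Slate Textiles S.p.A, giving 57% + 16% = 73%.
By parent–child attribution (R1), Chloe Santos is treated as also owning Ha-eun Santos's interest in Crosswind Manufacturing Inc, giving 48% + 41% = 89%.
Chain via Larkspur Capital LLC → Oakhollow Foods Inc. (R2): 100% × 71% × 17% = 12.07% of Quarry Services GmbH.
Chain via Slate Textiles S.p.A. → Ashford Industries Corp. (R2): 73% × 61% × 15% = 6.6795% of Quarry Services GmbH.
Chain via Crosswind Manufacturing Inc. → Northgate Logistics SA (R2): 89% × 78% × 14% = 9.7188% of Quarry Services GmbH.
Direct interest in Quarry Services GmbH: 26%.
Aggregating (R3): 12.07% + 6.6795% + 9.7188% + 26% = 54.4683%.
54.4683% exceeds the 50% threshold by 4.4683 percentage points.

4.4683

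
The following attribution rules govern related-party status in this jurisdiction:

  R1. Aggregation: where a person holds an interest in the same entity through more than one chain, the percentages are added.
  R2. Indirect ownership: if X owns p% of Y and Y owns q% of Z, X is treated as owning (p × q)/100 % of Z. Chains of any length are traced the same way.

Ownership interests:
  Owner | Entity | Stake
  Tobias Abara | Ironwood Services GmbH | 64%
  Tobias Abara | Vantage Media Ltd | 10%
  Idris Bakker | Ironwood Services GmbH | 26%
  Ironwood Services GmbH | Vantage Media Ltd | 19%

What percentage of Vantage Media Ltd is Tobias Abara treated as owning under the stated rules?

22.16%

Chain via Ironwood Services GmbH (R2): 64% × 19% = 12.16% of Vantage Media Ltd.
Direct interest in Vantage Media Ltd: 10%.
Aggregating (R1): 12.16% + 10% = 22.16%.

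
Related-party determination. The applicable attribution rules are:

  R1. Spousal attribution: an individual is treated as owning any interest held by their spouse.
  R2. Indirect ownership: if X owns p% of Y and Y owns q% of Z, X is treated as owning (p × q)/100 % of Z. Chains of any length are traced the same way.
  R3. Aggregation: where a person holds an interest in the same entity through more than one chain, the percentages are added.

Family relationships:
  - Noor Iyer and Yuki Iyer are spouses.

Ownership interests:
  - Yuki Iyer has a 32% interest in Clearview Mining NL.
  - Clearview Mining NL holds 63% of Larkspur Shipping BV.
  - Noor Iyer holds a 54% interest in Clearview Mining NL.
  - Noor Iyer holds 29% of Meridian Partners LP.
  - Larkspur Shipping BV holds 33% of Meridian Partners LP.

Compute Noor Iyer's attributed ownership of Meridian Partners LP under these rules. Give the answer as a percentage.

By spousal attribution (R1), Noor Iyer is treated as also owning Yuki Iyer's interest in Clearview Mining NL, giving 54% + 32% = 86%.
Chain via Clearview Mining NL → Larkspur Shipping BV (R2): 86% × 63% × 33% = 17.8794% of Meridian Partners LP.
Direct interest in Meridian Partners LP: 29%.
Aggregating (R3): 17.8794% + 29% = 46.8794%.

46.8794%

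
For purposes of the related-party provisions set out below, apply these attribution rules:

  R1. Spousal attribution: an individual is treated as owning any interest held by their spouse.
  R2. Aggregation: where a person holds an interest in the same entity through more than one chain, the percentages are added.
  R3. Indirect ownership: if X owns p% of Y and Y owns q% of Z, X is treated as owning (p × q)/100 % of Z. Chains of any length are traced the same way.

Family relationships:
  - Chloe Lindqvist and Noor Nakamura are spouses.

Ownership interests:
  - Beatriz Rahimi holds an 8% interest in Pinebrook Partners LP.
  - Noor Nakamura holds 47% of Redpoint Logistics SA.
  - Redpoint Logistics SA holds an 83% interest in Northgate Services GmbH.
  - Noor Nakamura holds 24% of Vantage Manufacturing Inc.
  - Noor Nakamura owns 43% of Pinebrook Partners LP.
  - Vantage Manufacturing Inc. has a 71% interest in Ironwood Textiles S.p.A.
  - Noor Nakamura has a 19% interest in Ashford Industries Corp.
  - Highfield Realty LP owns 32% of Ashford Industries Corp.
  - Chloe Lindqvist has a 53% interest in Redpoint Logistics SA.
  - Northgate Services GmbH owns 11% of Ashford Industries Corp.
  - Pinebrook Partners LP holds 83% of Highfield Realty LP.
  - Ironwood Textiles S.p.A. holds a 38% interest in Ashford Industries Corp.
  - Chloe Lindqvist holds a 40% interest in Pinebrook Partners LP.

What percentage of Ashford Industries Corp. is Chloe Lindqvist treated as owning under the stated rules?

By spousal attribution (R1), Chloe Lindqvist is treated as also owning Noor Nakamura's interest in Pinebrook Partners LP, giving 40% + 43% = 83%.
By spousal attribution (R1), Chloe Lindqvist is treated as also owning Noor Nakamura's interest in Redpoint Logistics SA, giving 53% + 47% = 100%.
By spousal attribution (R1), Chloe Lindqvist is treated as owning Noor Nakamura's 24% interest in Vantage Manufacturing Inc.
By spousal attribution (R1), Chloe Lindqvist is treated as owning Noor Nakamura's 19% interest in Ashford Industries Corp.
Chain via Pinebrook Partners LP → Highfield Realty LP (R3): 83% × 83% × 32% = 22.0448% of Ashford Industries Corp.
Chain via Redpoint Logistics SA → Northgate Services GmbH (R3): 100% × 83% × 11% = 9.13% of Ashford Industries Corp.
Chain via Vantage Manufacturing Inc. → Ironwood Textiles S.p.A. (R3): 24% × 71% × 38% = 6.4752% of Ashford Industries Corp.
Direct interest in Ashford Industries Corp: 19%.
Aggregating (R2): 22.0448% + 9.13% + 6.4752% + 19% = 56.65%.

56.65%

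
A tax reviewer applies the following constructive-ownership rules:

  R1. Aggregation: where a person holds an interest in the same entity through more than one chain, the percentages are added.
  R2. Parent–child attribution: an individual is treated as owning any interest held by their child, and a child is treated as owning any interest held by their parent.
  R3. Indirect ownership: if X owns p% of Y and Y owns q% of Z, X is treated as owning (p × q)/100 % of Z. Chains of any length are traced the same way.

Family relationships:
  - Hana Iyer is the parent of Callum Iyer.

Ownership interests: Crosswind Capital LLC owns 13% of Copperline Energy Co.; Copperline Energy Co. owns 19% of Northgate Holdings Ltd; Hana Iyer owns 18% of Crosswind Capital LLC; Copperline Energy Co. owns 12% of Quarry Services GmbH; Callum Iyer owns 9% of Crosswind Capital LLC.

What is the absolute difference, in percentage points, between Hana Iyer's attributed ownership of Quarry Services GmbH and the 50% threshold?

By parent–child attribution (R2), Hana Iyer is treated as also owning Callum Iyer's interest in Crosswind Capital LLC, giving 18% + 9% = 27%.
Chain via Crosswind Capital LLC → Copperline Energy Co. (R3): 27% × 13% × 12% = 0.4212% of Quarry Services GmbH.
0.4212% falls short of the 50% threshold by 49.5788 percentage points.

49.5788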